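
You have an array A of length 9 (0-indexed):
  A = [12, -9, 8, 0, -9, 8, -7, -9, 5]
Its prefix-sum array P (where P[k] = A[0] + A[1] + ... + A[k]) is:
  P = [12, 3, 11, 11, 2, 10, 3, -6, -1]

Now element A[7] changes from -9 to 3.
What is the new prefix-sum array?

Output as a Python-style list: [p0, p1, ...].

Answer: [12, 3, 11, 11, 2, 10, 3, 6, 11]

Derivation:
Change: A[7] -9 -> 3, delta = 12
P[k] for k < 7: unchanged (A[7] not included)
P[k] for k >= 7: shift by delta = 12
  P[0] = 12 + 0 = 12
  P[1] = 3 + 0 = 3
  P[2] = 11 + 0 = 11
  P[3] = 11 + 0 = 11
  P[4] = 2 + 0 = 2
  P[5] = 10 + 0 = 10
  P[6] = 3 + 0 = 3
  P[7] = -6 + 12 = 6
  P[8] = -1 + 12 = 11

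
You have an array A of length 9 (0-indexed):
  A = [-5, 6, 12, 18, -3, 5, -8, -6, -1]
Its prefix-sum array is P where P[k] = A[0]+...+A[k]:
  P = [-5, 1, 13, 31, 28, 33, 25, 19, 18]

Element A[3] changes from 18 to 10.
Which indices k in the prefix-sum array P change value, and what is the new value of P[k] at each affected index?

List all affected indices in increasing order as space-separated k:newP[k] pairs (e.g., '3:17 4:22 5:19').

P[k] = A[0] + ... + A[k]
P[k] includes A[3] iff k >= 3
Affected indices: 3, 4, ..., 8; delta = -8
  P[3]: 31 + -8 = 23
  P[4]: 28 + -8 = 20
  P[5]: 33 + -8 = 25
  P[6]: 25 + -8 = 17
  P[7]: 19 + -8 = 11
  P[8]: 18 + -8 = 10

Answer: 3:23 4:20 5:25 6:17 7:11 8:10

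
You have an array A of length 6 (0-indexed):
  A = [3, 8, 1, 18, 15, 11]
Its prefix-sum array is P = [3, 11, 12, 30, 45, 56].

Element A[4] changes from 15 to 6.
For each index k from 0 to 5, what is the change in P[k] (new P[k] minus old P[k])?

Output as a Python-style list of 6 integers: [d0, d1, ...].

Element change: A[4] 15 -> 6, delta = -9
For k < 4: P[k] unchanged, delta_P[k] = 0
For k >= 4: P[k] shifts by exactly -9
Delta array: [0, 0, 0, 0, -9, -9]

Answer: [0, 0, 0, 0, -9, -9]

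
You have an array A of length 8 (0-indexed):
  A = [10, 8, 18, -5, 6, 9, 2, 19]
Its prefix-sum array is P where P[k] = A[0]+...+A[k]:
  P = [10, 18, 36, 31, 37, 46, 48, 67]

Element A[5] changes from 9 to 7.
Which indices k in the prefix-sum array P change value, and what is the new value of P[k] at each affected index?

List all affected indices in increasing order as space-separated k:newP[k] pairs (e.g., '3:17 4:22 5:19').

Answer: 5:44 6:46 7:65

Derivation:
P[k] = A[0] + ... + A[k]
P[k] includes A[5] iff k >= 5
Affected indices: 5, 6, ..., 7; delta = -2
  P[5]: 46 + -2 = 44
  P[6]: 48 + -2 = 46
  P[7]: 67 + -2 = 65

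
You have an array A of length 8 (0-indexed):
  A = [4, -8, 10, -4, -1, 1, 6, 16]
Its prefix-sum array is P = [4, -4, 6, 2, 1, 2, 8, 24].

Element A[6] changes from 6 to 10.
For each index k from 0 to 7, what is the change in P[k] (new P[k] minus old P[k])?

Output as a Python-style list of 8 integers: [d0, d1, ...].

Element change: A[6] 6 -> 10, delta = 4
For k < 6: P[k] unchanged, delta_P[k] = 0
For k >= 6: P[k] shifts by exactly 4
Delta array: [0, 0, 0, 0, 0, 0, 4, 4]

Answer: [0, 0, 0, 0, 0, 0, 4, 4]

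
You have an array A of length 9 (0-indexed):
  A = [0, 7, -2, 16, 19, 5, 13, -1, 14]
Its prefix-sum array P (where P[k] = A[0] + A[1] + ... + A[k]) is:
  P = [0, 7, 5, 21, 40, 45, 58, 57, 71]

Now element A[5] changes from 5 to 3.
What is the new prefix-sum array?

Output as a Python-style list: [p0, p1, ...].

Change: A[5] 5 -> 3, delta = -2
P[k] for k < 5: unchanged (A[5] not included)
P[k] for k >= 5: shift by delta = -2
  P[0] = 0 + 0 = 0
  P[1] = 7 + 0 = 7
  P[2] = 5 + 0 = 5
  P[3] = 21 + 0 = 21
  P[4] = 40 + 0 = 40
  P[5] = 45 + -2 = 43
  P[6] = 58 + -2 = 56
  P[7] = 57 + -2 = 55
  P[8] = 71 + -2 = 69

Answer: [0, 7, 5, 21, 40, 43, 56, 55, 69]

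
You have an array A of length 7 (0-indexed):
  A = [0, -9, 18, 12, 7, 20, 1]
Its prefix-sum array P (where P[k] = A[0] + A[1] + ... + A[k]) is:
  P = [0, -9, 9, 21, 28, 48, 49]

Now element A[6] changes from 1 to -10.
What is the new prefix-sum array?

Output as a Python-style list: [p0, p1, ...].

Answer: [0, -9, 9, 21, 28, 48, 38]

Derivation:
Change: A[6] 1 -> -10, delta = -11
P[k] for k < 6: unchanged (A[6] not included)
P[k] for k >= 6: shift by delta = -11
  P[0] = 0 + 0 = 0
  P[1] = -9 + 0 = -9
  P[2] = 9 + 0 = 9
  P[3] = 21 + 0 = 21
  P[4] = 28 + 0 = 28
  P[5] = 48 + 0 = 48
  P[6] = 49 + -11 = 38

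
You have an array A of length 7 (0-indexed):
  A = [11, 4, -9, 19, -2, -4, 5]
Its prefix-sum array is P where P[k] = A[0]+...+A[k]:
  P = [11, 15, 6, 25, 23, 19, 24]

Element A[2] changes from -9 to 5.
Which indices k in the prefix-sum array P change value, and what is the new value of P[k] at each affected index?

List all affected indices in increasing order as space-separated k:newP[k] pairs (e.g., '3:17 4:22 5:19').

Answer: 2:20 3:39 4:37 5:33 6:38

Derivation:
P[k] = A[0] + ... + A[k]
P[k] includes A[2] iff k >= 2
Affected indices: 2, 3, ..., 6; delta = 14
  P[2]: 6 + 14 = 20
  P[3]: 25 + 14 = 39
  P[4]: 23 + 14 = 37
  P[5]: 19 + 14 = 33
  P[6]: 24 + 14 = 38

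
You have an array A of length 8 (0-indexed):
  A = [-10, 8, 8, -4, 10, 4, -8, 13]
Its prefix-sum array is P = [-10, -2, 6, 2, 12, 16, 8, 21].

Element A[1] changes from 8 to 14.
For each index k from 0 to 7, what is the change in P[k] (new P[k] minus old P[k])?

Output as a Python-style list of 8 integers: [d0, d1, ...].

Element change: A[1] 8 -> 14, delta = 6
For k < 1: P[k] unchanged, delta_P[k] = 0
For k >= 1: P[k] shifts by exactly 6
Delta array: [0, 6, 6, 6, 6, 6, 6, 6]

Answer: [0, 6, 6, 6, 6, 6, 6, 6]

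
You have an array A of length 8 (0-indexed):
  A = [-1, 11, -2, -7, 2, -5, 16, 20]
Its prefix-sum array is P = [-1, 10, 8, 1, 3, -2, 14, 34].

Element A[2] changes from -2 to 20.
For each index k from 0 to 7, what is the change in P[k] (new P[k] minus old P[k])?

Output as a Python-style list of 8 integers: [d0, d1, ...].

Answer: [0, 0, 22, 22, 22, 22, 22, 22]

Derivation:
Element change: A[2] -2 -> 20, delta = 22
For k < 2: P[k] unchanged, delta_P[k] = 0
For k >= 2: P[k] shifts by exactly 22
Delta array: [0, 0, 22, 22, 22, 22, 22, 22]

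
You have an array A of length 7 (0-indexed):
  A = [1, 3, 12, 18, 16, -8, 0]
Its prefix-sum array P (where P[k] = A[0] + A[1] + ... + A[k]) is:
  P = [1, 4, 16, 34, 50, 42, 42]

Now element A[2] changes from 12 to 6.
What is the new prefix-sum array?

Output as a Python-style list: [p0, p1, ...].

Answer: [1, 4, 10, 28, 44, 36, 36]

Derivation:
Change: A[2] 12 -> 6, delta = -6
P[k] for k < 2: unchanged (A[2] not included)
P[k] for k >= 2: shift by delta = -6
  P[0] = 1 + 0 = 1
  P[1] = 4 + 0 = 4
  P[2] = 16 + -6 = 10
  P[3] = 34 + -6 = 28
  P[4] = 50 + -6 = 44
  P[5] = 42 + -6 = 36
  P[6] = 42 + -6 = 36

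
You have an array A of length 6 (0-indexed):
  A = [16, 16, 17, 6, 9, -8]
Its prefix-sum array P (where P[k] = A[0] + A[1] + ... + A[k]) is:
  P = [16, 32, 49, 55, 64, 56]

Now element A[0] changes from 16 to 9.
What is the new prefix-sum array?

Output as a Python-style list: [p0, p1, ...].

Answer: [9, 25, 42, 48, 57, 49]

Derivation:
Change: A[0] 16 -> 9, delta = -7
P[k] for k < 0: unchanged (A[0] not included)
P[k] for k >= 0: shift by delta = -7
  P[0] = 16 + -7 = 9
  P[1] = 32 + -7 = 25
  P[2] = 49 + -7 = 42
  P[3] = 55 + -7 = 48
  P[4] = 64 + -7 = 57
  P[5] = 56 + -7 = 49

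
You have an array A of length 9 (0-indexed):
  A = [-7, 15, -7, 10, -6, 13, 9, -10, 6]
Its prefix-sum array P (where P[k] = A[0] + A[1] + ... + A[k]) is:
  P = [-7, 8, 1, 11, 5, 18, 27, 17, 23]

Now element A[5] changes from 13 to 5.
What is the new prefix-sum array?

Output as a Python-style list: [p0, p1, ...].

Answer: [-7, 8, 1, 11, 5, 10, 19, 9, 15]

Derivation:
Change: A[5] 13 -> 5, delta = -8
P[k] for k < 5: unchanged (A[5] not included)
P[k] for k >= 5: shift by delta = -8
  P[0] = -7 + 0 = -7
  P[1] = 8 + 0 = 8
  P[2] = 1 + 0 = 1
  P[3] = 11 + 0 = 11
  P[4] = 5 + 0 = 5
  P[5] = 18 + -8 = 10
  P[6] = 27 + -8 = 19
  P[7] = 17 + -8 = 9
  P[8] = 23 + -8 = 15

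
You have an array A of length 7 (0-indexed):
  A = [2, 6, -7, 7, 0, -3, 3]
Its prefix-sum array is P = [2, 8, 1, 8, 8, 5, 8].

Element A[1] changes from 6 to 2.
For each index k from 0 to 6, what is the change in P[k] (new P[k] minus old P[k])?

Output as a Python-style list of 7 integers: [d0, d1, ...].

Answer: [0, -4, -4, -4, -4, -4, -4]

Derivation:
Element change: A[1] 6 -> 2, delta = -4
For k < 1: P[k] unchanged, delta_P[k] = 0
For k >= 1: P[k] shifts by exactly -4
Delta array: [0, -4, -4, -4, -4, -4, -4]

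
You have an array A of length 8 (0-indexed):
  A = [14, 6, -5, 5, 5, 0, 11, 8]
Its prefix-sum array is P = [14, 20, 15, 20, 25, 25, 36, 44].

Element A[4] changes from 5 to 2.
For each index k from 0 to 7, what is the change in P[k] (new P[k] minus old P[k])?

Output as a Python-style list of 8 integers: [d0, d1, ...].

Answer: [0, 0, 0, 0, -3, -3, -3, -3]

Derivation:
Element change: A[4] 5 -> 2, delta = -3
For k < 4: P[k] unchanged, delta_P[k] = 0
For k >= 4: P[k] shifts by exactly -3
Delta array: [0, 0, 0, 0, -3, -3, -3, -3]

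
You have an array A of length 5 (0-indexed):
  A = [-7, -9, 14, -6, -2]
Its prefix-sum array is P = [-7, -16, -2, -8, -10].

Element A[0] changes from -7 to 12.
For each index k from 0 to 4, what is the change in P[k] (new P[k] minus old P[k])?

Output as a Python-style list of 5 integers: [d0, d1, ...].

Answer: [19, 19, 19, 19, 19]

Derivation:
Element change: A[0] -7 -> 12, delta = 19
For k < 0: P[k] unchanged, delta_P[k] = 0
For k >= 0: P[k] shifts by exactly 19
Delta array: [19, 19, 19, 19, 19]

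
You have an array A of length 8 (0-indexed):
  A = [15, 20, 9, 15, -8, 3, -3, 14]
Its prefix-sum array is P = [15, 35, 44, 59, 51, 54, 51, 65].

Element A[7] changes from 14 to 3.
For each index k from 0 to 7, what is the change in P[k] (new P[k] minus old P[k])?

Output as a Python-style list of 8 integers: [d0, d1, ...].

Element change: A[7] 14 -> 3, delta = -11
For k < 7: P[k] unchanged, delta_P[k] = 0
For k >= 7: P[k] shifts by exactly -11
Delta array: [0, 0, 0, 0, 0, 0, 0, -11]

Answer: [0, 0, 0, 0, 0, 0, 0, -11]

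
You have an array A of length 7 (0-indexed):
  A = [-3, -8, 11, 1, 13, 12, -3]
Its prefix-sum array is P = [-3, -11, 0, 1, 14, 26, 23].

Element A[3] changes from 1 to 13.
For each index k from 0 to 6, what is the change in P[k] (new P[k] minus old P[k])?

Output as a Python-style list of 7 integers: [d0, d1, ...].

Answer: [0, 0, 0, 12, 12, 12, 12]

Derivation:
Element change: A[3] 1 -> 13, delta = 12
For k < 3: P[k] unchanged, delta_P[k] = 0
For k >= 3: P[k] shifts by exactly 12
Delta array: [0, 0, 0, 12, 12, 12, 12]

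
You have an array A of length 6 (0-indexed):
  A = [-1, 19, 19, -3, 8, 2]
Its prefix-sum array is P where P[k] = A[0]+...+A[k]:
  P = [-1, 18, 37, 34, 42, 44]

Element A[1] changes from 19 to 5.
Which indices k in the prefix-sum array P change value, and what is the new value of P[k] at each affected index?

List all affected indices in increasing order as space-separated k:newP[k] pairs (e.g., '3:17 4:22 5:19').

P[k] = A[0] + ... + A[k]
P[k] includes A[1] iff k >= 1
Affected indices: 1, 2, ..., 5; delta = -14
  P[1]: 18 + -14 = 4
  P[2]: 37 + -14 = 23
  P[3]: 34 + -14 = 20
  P[4]: 42 + -14 = 28
  P[5]: 44 + -14 = 30

Answer: 1:4 2:23 3:20 4:28 5:30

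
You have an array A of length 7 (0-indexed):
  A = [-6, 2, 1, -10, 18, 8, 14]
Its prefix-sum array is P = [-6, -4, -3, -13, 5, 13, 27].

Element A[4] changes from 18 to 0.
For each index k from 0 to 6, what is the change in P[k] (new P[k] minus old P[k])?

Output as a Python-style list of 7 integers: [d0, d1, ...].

Element change: A[4] 18 -> 0, delta = -18
For k < 4: P[k] unchanged, delta_P[k] = 0
For k >= 4: P[k] shifts by exactly -18
Delta array: [0, 0, 0, 0, -18, -18, -18]

Answer: [0, 0, 0, 0, -18, -18, -18]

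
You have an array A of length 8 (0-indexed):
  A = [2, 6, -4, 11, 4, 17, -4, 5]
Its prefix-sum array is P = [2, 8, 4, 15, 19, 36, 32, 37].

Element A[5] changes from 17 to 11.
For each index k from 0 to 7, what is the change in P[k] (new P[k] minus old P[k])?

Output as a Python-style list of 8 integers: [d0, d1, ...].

Element change: A[5] 17 -> 11, delta = -6
For k < 5: P[k] unchanged, delta_P[k] = 0
For k >= 5: P[k] shifts by exactly -6
Delta array: [0, 0, 0, 0, 0, -6, -6, -6]

Answer: [0, 0, 0, 0, 0, -6, -6, -6]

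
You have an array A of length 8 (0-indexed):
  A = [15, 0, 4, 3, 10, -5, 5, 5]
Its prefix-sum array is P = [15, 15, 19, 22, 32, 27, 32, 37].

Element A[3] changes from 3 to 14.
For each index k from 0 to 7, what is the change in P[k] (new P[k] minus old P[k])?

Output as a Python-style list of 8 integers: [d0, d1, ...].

Element change: A[3] 3 -> 14, delta = 11
For k < 3: P[k] unchanged, delta_P[k] = 0
For k >= 3: P[k] shifts by exactly 11
Delta array: [0, 0, 0, 11, 11, 11, 11, 11]

Answer: [0, 0, 0, 11, 11, 11, 11, 11]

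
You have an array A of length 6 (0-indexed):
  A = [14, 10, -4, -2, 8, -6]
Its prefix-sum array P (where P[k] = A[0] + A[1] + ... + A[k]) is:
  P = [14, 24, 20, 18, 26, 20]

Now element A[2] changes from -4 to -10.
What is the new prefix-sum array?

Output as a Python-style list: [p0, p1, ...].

Answer: [14, 24, 14, 12, 20, 14]

Derivation:
Change: A[2] -4 -> -10, delta = -6
P[k] for k < 2: unchanged (A[2] not included)
P[k] for k >= 2: shift by delta = -6
  P[0] = 14 + 0 = 14
  P[1] = 24 + 0 = 24
  P[2] = 20 + -6 = 14
  P[3] = 18 + -6 = 12
  P[4] = 26 + -6 = 20
  P[5] = 20 + -6 = 14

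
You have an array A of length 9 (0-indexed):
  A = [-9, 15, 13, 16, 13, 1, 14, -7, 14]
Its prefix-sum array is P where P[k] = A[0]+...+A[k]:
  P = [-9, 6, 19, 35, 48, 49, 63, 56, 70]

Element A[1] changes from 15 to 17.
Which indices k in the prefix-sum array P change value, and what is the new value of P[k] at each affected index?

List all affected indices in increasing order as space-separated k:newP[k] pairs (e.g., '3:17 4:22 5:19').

Answer: 1:8 2:21 3:37 4:50 5:51 6:65 7:58 8:72

Derivation:
P[k] = A[0] + ... + A[k]
P[k] includes A[1] iff k >= 1
Affected indices: 1, 2, ..., 8; delta = 2
  P[1]: 6 + 2 = 8
  P[2]: 19 + 2 = 21
  P[3]: 35 + 2 = 37
  P[4]: 48 + 2 = 50
  P[5]: 49 + 2 = 51
  P[6]: 63 + 2 = 65
  P[7]: 56 + 2 = 58
  P[8]: 70 + 2 = 72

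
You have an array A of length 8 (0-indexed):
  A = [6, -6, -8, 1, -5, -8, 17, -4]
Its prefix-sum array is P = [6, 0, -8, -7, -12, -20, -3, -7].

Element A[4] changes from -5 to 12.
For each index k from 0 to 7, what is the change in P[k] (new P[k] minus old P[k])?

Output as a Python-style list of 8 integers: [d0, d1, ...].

Answer: [0, 0, 0, 0, 17, 17, 17, 17]

Derivation:
Element change: A[4] -5 -> 12, delta = 17
For k < 4: P[k] unchanged, delta_P[k] = 0
For k >= 4: P[k] shifts by exactly 17
Delta array: [0, 0, 0, 0, 17, 17, 17, 17]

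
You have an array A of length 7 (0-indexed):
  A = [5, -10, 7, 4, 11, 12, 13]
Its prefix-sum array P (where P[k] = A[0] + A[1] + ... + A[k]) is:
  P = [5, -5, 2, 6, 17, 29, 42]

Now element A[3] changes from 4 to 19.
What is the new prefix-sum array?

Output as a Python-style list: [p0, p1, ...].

Answer: [5, -5, 2, 21, 32, 44, 57]

Derivation:
Change: A[3] 4 -> 19, delta = 15
P[k] for k < 3: unchanged (A[3] not included)
P[k] for k >= 3: shift by delta = 15
  P[0] = 5 + 0 = 5
  P[1] = -5 + 0 = -5
  P[2] = 2 + 0 = 2
  P[3] = 6 + 15 = 21
  P[4] = 17 + 15 = 32
  P[5] = 29 + 15 = 44
  P[6] = 42 + 15 = 57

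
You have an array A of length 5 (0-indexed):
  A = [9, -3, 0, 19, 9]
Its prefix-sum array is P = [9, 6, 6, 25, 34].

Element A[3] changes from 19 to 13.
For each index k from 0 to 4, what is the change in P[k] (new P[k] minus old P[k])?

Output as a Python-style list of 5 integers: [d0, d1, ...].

Answer: [0, 0, 0, -6, -6]

Derivation:
Element change: A[3] 19 -> 13, delta = -6
For k < 3: P[k] unchanged, delta_P[k] = 0
For k >= 3: P[k] shifts by exactly -6
Delta array: [0, 0, 0, -6, -6]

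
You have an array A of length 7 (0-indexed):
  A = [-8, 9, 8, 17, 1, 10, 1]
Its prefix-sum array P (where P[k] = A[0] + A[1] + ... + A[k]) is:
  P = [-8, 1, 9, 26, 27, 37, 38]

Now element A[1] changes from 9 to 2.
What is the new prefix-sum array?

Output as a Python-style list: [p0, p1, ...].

Answer: [-8, -6, 2, 19, 20, 30, 31]

Derivation:
Change: A[1] 9 -> 2, delta = -7
P[k] for k < 1: unchanged (A[1] not included)
P[k] for k >= 1: shift by delta = -7
  P[0] = -8 + 0 = -8
  P[1] = 1 + -7 = -6
  P[2] = 9 + -7 = 2
  P[3] = 26 + -7 = 19
  P[4] = 27 + -7 = 20
  P[5] = 37 + -7 = 30
  P[6] = 38 + -7 = 31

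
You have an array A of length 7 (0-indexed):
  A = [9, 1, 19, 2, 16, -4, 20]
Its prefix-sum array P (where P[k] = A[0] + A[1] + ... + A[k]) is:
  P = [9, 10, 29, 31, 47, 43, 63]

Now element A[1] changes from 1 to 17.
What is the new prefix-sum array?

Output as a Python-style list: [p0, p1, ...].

Change: A[1] 1 -> 17, delta = 16
P[k] for k < 1: unchanged (A[1] not included)
P[k] for k >= 1: shift by delta = 16
  P[0] = 9 + 0 = 9
  P[1] = 10 + 16 = 26
  P[2] = 29 + 16 = 45
  P[3] = 31 + 16 = 47
  P[4] = 47 + 16 = 63
  P[5] = 43 + 16 = 59
  P[6] = 63 + 16 = 79

Answer: [9, 26, 45, 47, 63, 59, 79]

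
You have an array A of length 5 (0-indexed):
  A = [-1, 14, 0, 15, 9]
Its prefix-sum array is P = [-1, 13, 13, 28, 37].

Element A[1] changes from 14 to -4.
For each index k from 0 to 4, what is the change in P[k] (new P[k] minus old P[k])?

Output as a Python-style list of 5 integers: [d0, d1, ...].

Element change: A[1] 14 -> -4, delta = -18
For k < 1: P[k] unchanged, delta_P[k] = 0
For k >= 1: P[k] shifts by exactly -18
Delta array: [0, -18, -18, -18, -18]

Answer: [0, -18, -18, -18, -18]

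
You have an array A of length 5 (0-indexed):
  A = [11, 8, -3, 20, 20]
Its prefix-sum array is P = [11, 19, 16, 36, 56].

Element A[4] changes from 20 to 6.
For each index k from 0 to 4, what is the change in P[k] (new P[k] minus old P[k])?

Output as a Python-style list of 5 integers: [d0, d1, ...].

Answer: [0, 0, 0, 0, -14]

Derivation:
Element change: A[4] 20 -> 6, delta = -14
For k < 4: P[k] unchanged, delta_P[k] = 0
For k >= 4: P[k] shifts by exactly -14
Delta array: [0, 0, 0, 0, -14]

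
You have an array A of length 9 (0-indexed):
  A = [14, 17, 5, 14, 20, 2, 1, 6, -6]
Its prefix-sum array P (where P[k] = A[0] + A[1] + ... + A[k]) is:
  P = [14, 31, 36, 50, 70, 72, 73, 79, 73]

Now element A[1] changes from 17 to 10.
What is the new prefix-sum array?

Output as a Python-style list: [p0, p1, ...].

Answer: [14, 24, 29, 43, 63, 65, 66, 72, 66]

Derivation:
Change: A[1] 17 -> 10, delta = -7
P[k] for k < 1: unchanged (A[1] not included)
P[k] for k >= 1: shift by delta = -7
  P[0] = 14 + 0 = 14
  P[1] = 31 + -7 = 24
  P[2] = 36 + -7 = 29
  P[3] = 50 + -7 = 43
  P[4] = 70 + -7 = 63
  P[5] = 72 + -7 = 65
  P[6] = 73 + -7 = 66
  P[7] = 79 + -7 = 72
  P[8] = 73 + -7 = 66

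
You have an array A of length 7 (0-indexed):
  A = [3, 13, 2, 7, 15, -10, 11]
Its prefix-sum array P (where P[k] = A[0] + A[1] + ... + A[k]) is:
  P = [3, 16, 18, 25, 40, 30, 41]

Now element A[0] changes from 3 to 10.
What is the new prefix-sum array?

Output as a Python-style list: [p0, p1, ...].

Answer: [10, 23, 25, 32, 47, 37, 48]

Derivation:
Change: A[0] 3 -> 10, delta = 7
P[k] for k < 0: unchanged (A[0] not included)
P[k] for k >= 0: shift by delta = 7
  P[0] = 3 + 7 = 10
  P[1] = 16 + 7 = 23
  P[2] = 18 + 7 = 25
  P[3] = 25 + 7 = 32
  P[4] = 40 + 7 = 47
  P[5] = 30 + 7 = 37
  P[6] = 41 + 7 = 48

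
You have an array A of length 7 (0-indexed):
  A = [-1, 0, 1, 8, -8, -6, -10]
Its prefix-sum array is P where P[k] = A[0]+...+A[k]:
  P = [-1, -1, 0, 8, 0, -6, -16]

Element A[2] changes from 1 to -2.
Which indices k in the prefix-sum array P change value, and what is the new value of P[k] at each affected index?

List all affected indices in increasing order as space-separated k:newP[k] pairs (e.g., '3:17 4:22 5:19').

P[k] = A[0] + ... + A[k]
P[k] includes A[2] iff k >= 2
Affected indices: 2, 3, ..., 6; delta = -3
  P[2]: 0 + -3 = -3
  P[3]: 8 + -3 = 5
  P[4]: 0 + -3 = -3
  P[5]: -6 + -3 = -9
  P[6]: -16 + -3 = -19

Answer: 2:-3 3:5 4:-3 5:-9 6:-19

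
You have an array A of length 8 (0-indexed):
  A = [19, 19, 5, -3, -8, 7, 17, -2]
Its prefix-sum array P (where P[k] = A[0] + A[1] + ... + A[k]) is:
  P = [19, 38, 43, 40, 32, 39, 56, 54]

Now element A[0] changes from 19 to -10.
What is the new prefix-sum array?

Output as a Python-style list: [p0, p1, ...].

Answer: [-10, 9, 14, 11, 3, 10, 27, 25]

Derivation:
Change: A[0] 19 -> -10, delta = -29
P[k] for k < 0: unchanged (A[0] not included)
P[k] for k >= 0: shift by delta = -29
  P[0] = 19 + -29 = -10
  P[1] = 38 + -29 = 9
  P[2] = 43 + -29 = 14
  P[3] = 40 + -29 = 11
  P[4] = 32 + -29 = 3
  P[5] = 39 + -29 = 10
  P[6] = 56 + -29 = 27
  P[7] = 54 + -29 = 25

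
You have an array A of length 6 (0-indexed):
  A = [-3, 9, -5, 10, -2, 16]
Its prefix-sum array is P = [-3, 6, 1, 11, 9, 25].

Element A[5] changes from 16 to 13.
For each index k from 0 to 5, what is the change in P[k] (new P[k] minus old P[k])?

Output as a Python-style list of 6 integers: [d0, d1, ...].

Answer: [0, 0, 0, 0, 0, -3]

Derivation:
Element change: A[5] 16 -> 13, delta = -3
For k < 5: P[k] unchanged, delta_P[k] = 0
For k >= 5: P[k] shifts by exactly -3
Delta array: [0, 0, 0, 0, 0, -3]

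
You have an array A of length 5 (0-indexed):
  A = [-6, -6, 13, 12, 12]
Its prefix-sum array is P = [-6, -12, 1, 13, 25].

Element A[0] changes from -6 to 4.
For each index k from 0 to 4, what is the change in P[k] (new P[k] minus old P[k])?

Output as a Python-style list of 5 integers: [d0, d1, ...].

Element change: A[0] -6 -> 4, delta = 10
For k < 0: P[k] unchanged, delta_P[k] = 0
For k >= 0: P[k] shifts by exactly 10
Delta array: [10, 10, 10, 10, 10]

Answer: [10, 10, 10, 10, 10]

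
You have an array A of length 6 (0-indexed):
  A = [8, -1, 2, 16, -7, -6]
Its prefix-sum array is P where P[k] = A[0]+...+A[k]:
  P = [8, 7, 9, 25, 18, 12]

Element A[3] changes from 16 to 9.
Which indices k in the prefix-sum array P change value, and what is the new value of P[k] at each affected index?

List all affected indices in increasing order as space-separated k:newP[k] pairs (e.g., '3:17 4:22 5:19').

Answer: 3:18 4:11 5:5

Derivation:
P[k] = A[0] + ... + A[k]
P[k] includes A[3] iff k >= 3
Affected indices: 3, 4, ..., 5; delta = -7
  P[3]: 25 + -7 = 18
  P[4]: 18 + -7 = 11
  P[5]: 12 + -7 = 5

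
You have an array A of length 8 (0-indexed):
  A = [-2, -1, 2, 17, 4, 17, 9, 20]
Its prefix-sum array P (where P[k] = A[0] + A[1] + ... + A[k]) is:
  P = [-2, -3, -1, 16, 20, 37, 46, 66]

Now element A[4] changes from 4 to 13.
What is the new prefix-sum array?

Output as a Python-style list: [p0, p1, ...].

Answer: [-2, -3, -1, 16, 29, 46, 55, 75]

Derivation:
Change: A[4] 4 -> 13, delta = 9
P[k] for k < 4: unchanged (A[4] not included)
P[k] for k >= 4: shift by delta = 9
  P[0] = -2 + 0 = -2
  P[1] = -3 + 0 = -3
  P[2] = -1 + 0 = -1
  P[3] = 16 + 0 = 16
  P[4] = 20 + 9 = 29
  P[5] = 37 + 9 = 46
  P[6] = 46 + 9 = 55
  P[7] = 66 + 9 = 75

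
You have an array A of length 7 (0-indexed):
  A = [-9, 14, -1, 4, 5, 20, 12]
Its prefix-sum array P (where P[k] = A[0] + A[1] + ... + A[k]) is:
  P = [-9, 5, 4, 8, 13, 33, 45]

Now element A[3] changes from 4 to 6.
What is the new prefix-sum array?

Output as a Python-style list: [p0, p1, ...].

Answer: [-9, 5, 4, 10, 15, 35, 47]

Derivation:
Change: A[3] 4 -> 6, delta = 2
P[k] for k < 3: unchanged (A[3] not included)
P[k] for k >= 3: shift by delta = 2
  P[0] = -9 + 0 = -9
  P[1] = 5 + 0 = 5
  P[2] = 4 + 0 = 4
  P[3] = 8 + 2 = 10
  P[4] = 13 + 2 = 15
  P[5] = 33 + 2 = 35
  P[6] = 45 + 2 = 47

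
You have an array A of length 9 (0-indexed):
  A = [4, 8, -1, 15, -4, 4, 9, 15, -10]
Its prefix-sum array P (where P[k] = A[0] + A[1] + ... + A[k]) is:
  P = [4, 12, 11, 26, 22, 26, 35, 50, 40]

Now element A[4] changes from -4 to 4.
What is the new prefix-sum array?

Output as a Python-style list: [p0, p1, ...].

Change: A[4] -4 -> 4, delta = 8
P[k] for k < 4: unchanged (A[4] not included)
P[k] for k >= 4: shift by delta = 8
  P[0] = 4 + 0 = 4
  P[1] = 12 + 0 = 12
  P[2] = 11 + 0 = 11
  P[3] = 26 + 0 = 26
  P[4] = 22 + 8 = 30
  P[5] = 26 + 8 = 34
  P[6] = 35 + 8 = 43
  P[7] = 50 + 8 = 58
  P[8] = 40 + 8 = 48

Answer: [4, 12, 11, 26, 30, 34, 43, 58, 48]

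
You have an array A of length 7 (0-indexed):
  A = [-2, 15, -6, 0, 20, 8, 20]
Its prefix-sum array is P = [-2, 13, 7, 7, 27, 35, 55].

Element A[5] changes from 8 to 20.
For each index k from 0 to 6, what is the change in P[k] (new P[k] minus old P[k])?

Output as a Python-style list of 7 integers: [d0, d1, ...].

Element change: A[5] 8 -> 20, delta = 12
For k < 5: P[k] unchanged, delta_P[k] = 0
For k >= 5: P[k] shifts by exactly 12
Delta array: [0, 0, 0, 0, 0, 12, 12]

Answer: [0, 0, 0, 0, 0, 12, 12]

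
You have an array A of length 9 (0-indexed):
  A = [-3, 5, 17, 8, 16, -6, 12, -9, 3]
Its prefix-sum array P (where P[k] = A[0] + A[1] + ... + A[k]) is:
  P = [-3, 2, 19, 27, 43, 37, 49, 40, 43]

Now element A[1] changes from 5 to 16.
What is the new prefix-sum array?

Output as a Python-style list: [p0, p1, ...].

Answer: [-3, 13, 30, 38, 54, 48, 60, 51, 54]

Derivation:
Change: A[1] 5 -> 16, delta = 11
P[k] for k < 1: unchanged (A[1] not included)
P[k] for k >= 1: shift by delta = 11
  P[0] = -3 + 0 = -3
  P[1] = 2 + 11 = 13
  P[2] = 19 + 11 = 30
  P[3] = 27 + 11 = 38
  P[4] = 43 + 11 = 54
  P[5] = 37 + 11 = 48
  P[6] = 49 + 11 = 60
  P[7] = 40 + 11 = 51
  P[8] = 43 + 11 = 54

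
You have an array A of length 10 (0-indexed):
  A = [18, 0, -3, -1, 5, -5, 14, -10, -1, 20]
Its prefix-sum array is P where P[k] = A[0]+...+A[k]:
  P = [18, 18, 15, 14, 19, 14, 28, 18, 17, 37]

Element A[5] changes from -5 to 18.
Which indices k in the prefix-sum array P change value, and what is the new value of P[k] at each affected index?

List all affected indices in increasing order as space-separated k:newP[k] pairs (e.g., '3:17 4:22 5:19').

P[k] = A[0] + ... + A[k]
P[k] includes A[5] iff k >= 5
Affected indices: 5, 6, ..., 9; delta = 23
  P[5]: 14 + 23 = 37
  P[6]: 28 + 23 = 51
  P[7]: 18 + 23 = 41
  P[8]: 17 + 23 = 40
  P[9]: 37 + 23 = 60

Answer: 5:37 6:51 7:41 8:40 9:60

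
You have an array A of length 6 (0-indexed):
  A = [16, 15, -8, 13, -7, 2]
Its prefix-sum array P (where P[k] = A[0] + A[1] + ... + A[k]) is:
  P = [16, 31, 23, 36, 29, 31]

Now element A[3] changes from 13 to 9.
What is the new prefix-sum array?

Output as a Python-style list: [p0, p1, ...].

Change: A[3] 13 -> 9, delta = -4
P[k] for k < 3: unchanged (A[3] not included)
P[k] for k >= 3: shift by delta = -4
  P[0] = 16 + 0 = 16
  P[1] = 31 + 0 = 31
  P[2] = 23 + 0 = 23
  P[3] = 36 + -4 = 32
  P[4] = 29 + -4 = 25
  P[5] = 31 + -4 = 27

Answer: [16, 31, 23, 32, 25, 27]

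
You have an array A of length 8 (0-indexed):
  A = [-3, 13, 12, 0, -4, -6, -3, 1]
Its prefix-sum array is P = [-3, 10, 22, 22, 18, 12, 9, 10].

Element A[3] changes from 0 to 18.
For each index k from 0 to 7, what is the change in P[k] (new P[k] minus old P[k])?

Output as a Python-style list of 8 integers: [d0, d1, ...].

Answer: [0, 0, 0, 18, 18, 18, 18, 18]

Derivation:
Element change: A[3] 0 -> 18, delta = 18
For k < 3: P[k] unchanged, delta_P[k] = 0
For k >= 3: P[k] shifts by exactly 18
Delta array: [0, 0, 0, 18, 18, 18, 18, 18]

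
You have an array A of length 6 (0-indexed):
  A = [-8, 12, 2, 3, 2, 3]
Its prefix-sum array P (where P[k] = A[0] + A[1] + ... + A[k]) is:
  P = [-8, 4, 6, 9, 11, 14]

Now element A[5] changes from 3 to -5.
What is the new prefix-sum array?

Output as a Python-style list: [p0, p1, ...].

Change: A[5] 3 -> -5, delta = -8
P[k] for k < 5: unchanged (A[5] not included)
P[k] for k >= 5: shift by delta = -8
  P[0] = -8 + 0 = -8
  P[1] = 4 + 0 = 4
  P[2] = 6 + 0 = 6
  P[3] = 9 + 0 = 9
  P[4] = 11 + 0 = 11
  P[5] = 14 + -8 = 6

Answer: [-8, 4, 6, 9, 11, 6]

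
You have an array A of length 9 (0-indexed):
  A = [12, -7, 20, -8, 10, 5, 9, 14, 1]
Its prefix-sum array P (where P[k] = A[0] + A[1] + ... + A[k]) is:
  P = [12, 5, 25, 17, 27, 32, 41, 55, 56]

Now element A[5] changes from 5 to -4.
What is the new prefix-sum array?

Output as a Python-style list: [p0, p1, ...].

Answer: [12, 5, 25, 17, 27, 23, 32, 46, 47]

Derivation:
Change: A[5] 5 -> -4, delta = -9
P[k] for k < 5: unchanged (A[5] not included)
P[k] for k >= 5: shift by delta = -9
  P[0] = 12 + 0 = 12
  P[1] = 5 + 0 = 5
  P[2] = 25 + 0 = 25
  P[3] = 17 + 0 = 17
  P[4] = 27 + 0 = 27
  P[5] = 32 + -9 = 23
  P[6] = 41 + -9 = 32
  P[7] = 55 + -9 = 46
  P[8] = 56 + -9 = 47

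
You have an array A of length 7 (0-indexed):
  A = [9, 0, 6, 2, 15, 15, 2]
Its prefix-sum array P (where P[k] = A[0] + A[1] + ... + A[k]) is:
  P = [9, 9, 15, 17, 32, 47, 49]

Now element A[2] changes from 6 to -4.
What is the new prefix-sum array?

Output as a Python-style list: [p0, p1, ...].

Change: A[2] 6 -> -4, delta = -10
P[k] for k < 2: unchanged (A[2] not included)
P[k] for k >= 2: shift by delta = -10
  P[0] = 9 + 0 = 9
  P[1] = 9 + 0 = 9
  P[2] = 15 + -10 = 5
  P[3] = 17 + -10 = 7
  P[4] = 32 + -10 = 22
  P[5] = 47 + -10 = 37
  P[6] = 49 + -10 = 39

Answer: [9, 9, 5, 7, 22, 37, 39]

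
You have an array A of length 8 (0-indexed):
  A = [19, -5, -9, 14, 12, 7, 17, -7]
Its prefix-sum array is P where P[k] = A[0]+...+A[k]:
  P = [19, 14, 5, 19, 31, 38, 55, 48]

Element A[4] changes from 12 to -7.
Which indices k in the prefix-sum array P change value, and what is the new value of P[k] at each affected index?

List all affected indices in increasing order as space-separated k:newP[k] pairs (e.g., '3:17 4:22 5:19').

P[k] = A[0] + ... + A[k]
P[k] includes A[4] iff k >= 4
Affected indices: 4, 5, ..., 7; delta = -19
  P[4]: 31 + -19 = 12
  P[5]: 38 + -19 = 19
  P[6]: 55 + -19 = 36
  P[7]: 48 + -19 = 29

Answer: 4:12 5:19 6:36 7:29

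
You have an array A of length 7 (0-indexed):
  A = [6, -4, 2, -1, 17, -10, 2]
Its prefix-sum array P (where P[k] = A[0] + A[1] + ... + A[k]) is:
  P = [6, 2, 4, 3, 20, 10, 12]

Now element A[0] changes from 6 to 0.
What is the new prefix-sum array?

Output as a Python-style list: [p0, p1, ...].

Answer: [0, -4, -2, -3, 14, 4, 6]

Derivation:
Change: A[0] 6 -> 0, delta = -6
P[k] for k < 0: unchanged (A[0] not included)
P[k] for k >= 0: shift by delta = -6
  P[0] = 6 + -6 = 0
  P[1] = 2 + -6 = -4
  P[2] = 4 + -6 = -2
  P[3] = 3 + -6 = -3
  P[4] = 20 + -6 = 14
  P[5] = 10 + -6 = 4
  P[6] = 12 + -6 = 6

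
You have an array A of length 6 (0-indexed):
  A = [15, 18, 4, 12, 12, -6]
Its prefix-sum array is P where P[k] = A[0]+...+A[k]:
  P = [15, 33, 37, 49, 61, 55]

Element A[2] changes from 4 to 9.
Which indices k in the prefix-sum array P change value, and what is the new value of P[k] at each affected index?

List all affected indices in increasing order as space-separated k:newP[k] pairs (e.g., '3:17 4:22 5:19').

Answer: 2:42 3:54 4:66 5:60

Derivation:
P[k] = A[0] + ... + A[k]
P[k] includes A[2] iff k >= 2
Affected indices: 2, 3, ..., 5; delta = 5
  P[2]: 37 + 5 = 42
  P[3]: 49 + 5 = 54
  P[4]: 61 + 5 = 66
  P[5]: 55 + 5 = 60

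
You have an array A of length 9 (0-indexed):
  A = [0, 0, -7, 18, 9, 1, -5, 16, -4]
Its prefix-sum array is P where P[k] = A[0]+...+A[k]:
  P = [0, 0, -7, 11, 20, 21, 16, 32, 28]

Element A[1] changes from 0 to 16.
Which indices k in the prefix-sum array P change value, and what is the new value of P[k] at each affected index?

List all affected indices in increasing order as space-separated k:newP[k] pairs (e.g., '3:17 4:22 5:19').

Answer: 1:16 2:9 3:27 4:36 5:37 6:32 7:48 8:44

Derivation:
P[k] = A[0] + ... + A[k]
P[k] includes A[1] iff k >= 1
Affected indices: 1, 2, ..., 8; delta = 16
  P[1]: 0 + 16 = 16
  P[2]: -7 + 16 = 9
  P[3]: 11 + 16 = 27
  P[4]: 20 + 16 = 36
  P[5]: 21 + 16 = 37
  P[6]: 16 + 16 = 32
  P[7]: 32 + 16 = 48
  P[8]: 28 + 16 = 44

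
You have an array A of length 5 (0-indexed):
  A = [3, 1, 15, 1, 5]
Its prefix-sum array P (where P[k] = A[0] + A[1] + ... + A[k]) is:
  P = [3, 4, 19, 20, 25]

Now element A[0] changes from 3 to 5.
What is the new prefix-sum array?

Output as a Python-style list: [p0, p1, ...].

Change: A[0] 3 -> 5, delta = 2
P[k] for k < 0: unchanged (A[0] not included)
P[k] for k >= 0: shift by delta = 2
  P[0] = 3 + 2 = 5
  P[1] = 4 + 2 = 6
  P[2] = 19 + 2 = 21
  P[3] = 20 + 2 = 22
  P[4] = 25 + 2 = 27

Answer: [5, 6, 21, 22, 27]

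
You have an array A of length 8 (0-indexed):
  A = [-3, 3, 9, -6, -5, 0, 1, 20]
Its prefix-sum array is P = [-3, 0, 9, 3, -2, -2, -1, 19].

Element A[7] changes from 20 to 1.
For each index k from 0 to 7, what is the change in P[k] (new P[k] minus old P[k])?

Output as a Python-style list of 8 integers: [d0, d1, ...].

Element change: A[7] 20 -> 1, delta = -19
For k < 7: P[k] unchanged, delta_P[k] = 0
For k >= 7: P[k] shifts by exactly -19
Delta array: [0, 0, 0, 0, 0, 0, 0, -19]

Answer: [0, 0, 0, 0, 0, 0, 0, -19]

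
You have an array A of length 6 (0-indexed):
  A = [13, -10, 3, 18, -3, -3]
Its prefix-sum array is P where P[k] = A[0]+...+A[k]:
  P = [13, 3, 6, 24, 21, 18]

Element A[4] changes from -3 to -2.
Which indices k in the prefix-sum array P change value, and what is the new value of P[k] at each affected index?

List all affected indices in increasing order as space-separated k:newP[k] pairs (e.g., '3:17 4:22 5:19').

P[k] = A[0] + ... + A[k]
P[k] includes A[4] iff k >= 4
Affected indices: 4, 5, ..., 5; delta = 1
  P[4]: 21 + 1 = 22
  P[5]: 18 + 1 = 19

Answer: 4:22 5:19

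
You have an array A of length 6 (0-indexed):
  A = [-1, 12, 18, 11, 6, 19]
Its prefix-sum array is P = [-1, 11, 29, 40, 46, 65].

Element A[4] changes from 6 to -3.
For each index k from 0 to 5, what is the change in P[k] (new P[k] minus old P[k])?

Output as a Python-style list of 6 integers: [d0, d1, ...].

Element change: A[4] 6 -> -3, delta = -9
For k < 4: P[k] unchanged, delta_P[k] = 0
For k >= 4: P[k] shifts by exactly -9
Delta array: [0, 0, 0, 0, -9, -9]

Answer: [0, 0, 0, 0, -9, -9]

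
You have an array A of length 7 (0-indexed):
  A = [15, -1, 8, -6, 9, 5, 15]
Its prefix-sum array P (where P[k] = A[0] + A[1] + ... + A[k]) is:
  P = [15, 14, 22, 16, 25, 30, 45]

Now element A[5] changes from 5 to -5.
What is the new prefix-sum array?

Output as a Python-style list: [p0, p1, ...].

Answer: [15, 14, 22, 16, 25, 20, 35]

Derivation:
Change: A[5] 5 -> -5, delta = -10
P[k] for k < 5: unchanged (A[5] not included)
P[k] for k >= 5: shift by delta = -10
  P[0] = 15 + 0 = 15
  P[1] = 14 + 0 = 14
  P[2] = 22 + 0 = 22
  P[3] = 16 + 0 = 16
  P[4] = 25 + 0 = 25
  P[5] = 30 + -10 = 20
  P[6] = 45 + -10 = 35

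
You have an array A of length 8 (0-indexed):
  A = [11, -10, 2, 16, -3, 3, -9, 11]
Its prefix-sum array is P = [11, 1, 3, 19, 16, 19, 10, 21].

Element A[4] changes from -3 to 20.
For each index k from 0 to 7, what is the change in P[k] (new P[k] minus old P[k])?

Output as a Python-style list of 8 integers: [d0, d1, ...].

Answer: [0, 0, 0, 0, 23, 23, 23, 23]

Derivation:
Element change: A[4] -3 -> 20, delta = 23
For k < 4: P[k] unchanged, delta_P[k] = 0
For k >= 4: P[k] shifts by exactly 23
Delta array: [0, 0, 0, 0, 23, 23, 23, 23]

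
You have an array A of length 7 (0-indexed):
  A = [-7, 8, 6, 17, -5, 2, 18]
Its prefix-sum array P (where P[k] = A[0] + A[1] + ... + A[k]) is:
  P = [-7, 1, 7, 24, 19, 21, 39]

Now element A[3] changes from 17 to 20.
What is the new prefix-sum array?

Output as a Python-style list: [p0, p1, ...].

Change: A[3] 17 -> 20, delta = 3
P[k] for k < 3: unchanged (A[3] not included)
P[k] for k >= 3: shift by delta = 3
  P[0] = -7 + 0 = -7
  P[1] = 1 + 0 = 1
  P[2] = 7 + 0 = 7
  P[3] = 24 + 3 = 27
  P[4] = 19 + 3 = 22
  P[5] = 21 + 3 = 24
  P[6] = 39 + 3 = 42

Answer: [-7, 1, 7, 27, 22, 24, 42]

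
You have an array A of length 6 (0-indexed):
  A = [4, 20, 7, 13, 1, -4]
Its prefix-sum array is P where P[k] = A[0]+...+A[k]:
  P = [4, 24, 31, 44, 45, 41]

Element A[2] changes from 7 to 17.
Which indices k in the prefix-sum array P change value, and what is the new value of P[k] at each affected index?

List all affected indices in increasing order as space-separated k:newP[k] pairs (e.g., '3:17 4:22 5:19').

Answer: 2:41 3:54 4:55 5:51

Derivation:
P[k] = A[0] + ... + A[k]
P[k] includes A[2] iff k >= 2
Affected indices: 2, 3, ..., 5; delta = 10
  P[2]: 31 + 10 = 41
  P[3]: 44 + 10 = 54
  P[4]: 45 + 10 = 55
  P[5]: 41 + 10 = 51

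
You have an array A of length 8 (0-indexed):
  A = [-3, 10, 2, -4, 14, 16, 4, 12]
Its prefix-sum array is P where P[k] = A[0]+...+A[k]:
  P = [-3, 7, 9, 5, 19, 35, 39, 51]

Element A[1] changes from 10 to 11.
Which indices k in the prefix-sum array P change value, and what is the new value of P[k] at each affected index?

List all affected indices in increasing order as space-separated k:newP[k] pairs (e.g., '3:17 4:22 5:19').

P[k] = A[0] + ... + A[k]
P[k] includes A[1] iff k >= 1
Affected indices: 1, 2, ..., 7; delta = 1
  P[1]: 7 + 1 = 8
  P[2]: 9 + 1 = 10
  P[3]: 5 + 1 = 6
  P[4]: 19 + 1 = 20
  P[5]: 35 + 1 = 36
  P[6]: 39 + 1 = 40
  P[7]: 51 + 1 = 52

Answer: 1:8 2:10 3:6 4:20 5:36 6:40 7:52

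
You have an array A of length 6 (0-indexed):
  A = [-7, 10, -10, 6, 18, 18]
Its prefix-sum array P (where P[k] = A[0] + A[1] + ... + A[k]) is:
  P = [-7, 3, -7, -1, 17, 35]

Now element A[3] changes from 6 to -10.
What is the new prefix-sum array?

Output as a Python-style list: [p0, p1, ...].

Change: A[3] 6 -> -10, delta = -16
P[k] for k < 3: unchanged (A[3] not included)
P[k] for k >= 3: shift by delta = -16
  P[0] = -7 + 0 = -7
  P[1] = 3 + 0 = 3
  P[2] = -7 + 0 = -7
  P[3] = -1 + -16 = -17
  P[4] = 17 + -16 = 1
  P[5] = 35 + -16 = 19

Answer: [-7, 3, -7, -17, 1, 19]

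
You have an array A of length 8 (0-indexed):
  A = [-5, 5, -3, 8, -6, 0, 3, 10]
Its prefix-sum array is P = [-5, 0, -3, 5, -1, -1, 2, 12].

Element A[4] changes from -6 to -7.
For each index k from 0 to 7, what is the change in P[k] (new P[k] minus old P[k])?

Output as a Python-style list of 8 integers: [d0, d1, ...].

Element change: A[4] -6 -> -7, delta = -1
For k < 4: P[k] unchanged, delta_P[k] = 0
For k >= 4: P[k] shifts by exactly -1
Delta array: [0, 0, 0, 0, -1, -1, -1, -1]

Answer: [0, 0, 0, 0, -1, -1, -1, -1]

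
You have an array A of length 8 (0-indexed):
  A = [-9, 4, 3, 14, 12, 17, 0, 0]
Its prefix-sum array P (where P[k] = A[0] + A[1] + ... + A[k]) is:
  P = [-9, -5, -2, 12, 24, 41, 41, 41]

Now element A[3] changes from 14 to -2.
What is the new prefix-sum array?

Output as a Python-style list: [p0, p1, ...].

Change: A[3] 14 -> -2, delta = -16
P[k] for k < 3: unchanged (A[3] not included)
P[k] for k >= 3: shift by delta = -16
  P[0] = -9 + 0 = -9
  P[1] = -5 + 0 = -5
  P[2] = -2 + 0 = -2
  P[3] = 12 + -16 = -4
  P[4] = 24 + -16 = 8
  P[5] = 41 + -16 = 25
  P[6] = 41 + -16 = 25
  P[7] = 41 + -16 = 25

Answer: [-9, -5, -2, -4, 8, 25, 25, 25]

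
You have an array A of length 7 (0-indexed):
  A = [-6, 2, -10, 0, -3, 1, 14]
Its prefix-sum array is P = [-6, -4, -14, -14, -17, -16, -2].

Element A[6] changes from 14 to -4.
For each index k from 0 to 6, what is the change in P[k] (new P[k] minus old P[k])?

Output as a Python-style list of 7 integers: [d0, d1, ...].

Element change: A[6] 14 -> -4, delta = -18
For k < 6: P[k] unchanged, delta_P[k] = 0
For k >= 6: P[k] shifts by exactly -18
Delta array: [0, 0, 0, 0, 0, 0, -18]

Answer: [0, 0, 0, 0, 0, 0, -18]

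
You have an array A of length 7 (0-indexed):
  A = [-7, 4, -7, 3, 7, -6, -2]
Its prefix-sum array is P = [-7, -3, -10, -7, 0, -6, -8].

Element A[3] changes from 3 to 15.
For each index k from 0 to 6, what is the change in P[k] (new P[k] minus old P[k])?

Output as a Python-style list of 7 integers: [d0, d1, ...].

Element change: A[3] 3 -> 15, delta = 12
For k < 3: P[k] unchanged, delta_P[k] = 0
For k >= 3: P[k] shifts by exactly 12
Delta array: [0, 0, 0, 12, 12, 12, 12]

Answer: [0, 0, 0, 12, 12, 12, 12]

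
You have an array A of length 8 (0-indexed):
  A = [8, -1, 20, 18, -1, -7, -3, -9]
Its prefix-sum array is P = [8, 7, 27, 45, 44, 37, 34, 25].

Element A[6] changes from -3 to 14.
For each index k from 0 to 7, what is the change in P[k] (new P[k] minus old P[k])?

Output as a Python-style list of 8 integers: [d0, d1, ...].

Element change: A[6] -3 -> 14, delta = 17
For k < 6: P[k] unchanged, delta_P[k] = 0
For k >= 6: P[k] shifts by exactly 17
Delta array: [0, 0, 0, 0, 0, 0, 17, 17]

Answer: [0, 0, 0, 0, 0, 0, 17, 17]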